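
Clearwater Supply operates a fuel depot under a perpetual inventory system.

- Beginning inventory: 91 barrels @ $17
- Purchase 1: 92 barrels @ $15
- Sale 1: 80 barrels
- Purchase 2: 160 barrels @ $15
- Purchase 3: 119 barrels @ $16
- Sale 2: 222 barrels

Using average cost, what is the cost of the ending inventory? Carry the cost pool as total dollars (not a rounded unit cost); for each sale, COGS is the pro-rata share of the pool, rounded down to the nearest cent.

Ending inventory = $2,492.75

After Beginning: 91 on hand, pool $1,547.00 (≈ $17.0000 each)
After Purchase 1: 183 on hand, pool $2,927.00 (≈ $15.9945 each)
Sale 1, sell 80: 80/183 × $2,927.00 → $1,279.56
After Purchase 2: 263 on hand, pool $4,047.44 (≈ $15.3895 each)
After Purchase 3: 382 on hand, pool $5,951.44 (≈ $15.5797 each)
Sale 2, sell 222: 222/382 × $5,951.44 → $3,458.69
Total COGS = $1,279.56 + $3,458.69 = $4,738.25
Ending inventory (cost pool remaining) = $2,492.75
Check: goods available $7,231.00 = COGS $4,738.25 + ending $2,492.75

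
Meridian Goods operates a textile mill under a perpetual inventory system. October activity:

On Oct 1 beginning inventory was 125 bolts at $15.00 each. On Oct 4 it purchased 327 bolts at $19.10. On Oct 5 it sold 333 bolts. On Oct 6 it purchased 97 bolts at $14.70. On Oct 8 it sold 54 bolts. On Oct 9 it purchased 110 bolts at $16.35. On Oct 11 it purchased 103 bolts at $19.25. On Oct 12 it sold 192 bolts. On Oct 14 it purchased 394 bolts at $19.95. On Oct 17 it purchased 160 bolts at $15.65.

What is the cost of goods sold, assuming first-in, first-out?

COGS = $10,037.10

Oct 5, 333 sold [FIFO — oldest first]: 125 @ $15.00 + 208 @ $19.10 = $5,847.80
Oct 8, 54 sold [FIFO — oldest first]: 54 @ $19.10 = $1,031.40
Oct 12, 192 sold [FIFO — oldest first]: 65 @ $19.10 + 97 @ $14.70 + 30 @ $16.35 = $3,157.90
Total COGS = $5,847.80 + $1,031.40 + $3,157.90 = $10,037.10
Ending inventory: 80 @ $16.35 + 103 @ $19.25 + 394 @ $19.95 + 160 @ $15.65 = $13,655.05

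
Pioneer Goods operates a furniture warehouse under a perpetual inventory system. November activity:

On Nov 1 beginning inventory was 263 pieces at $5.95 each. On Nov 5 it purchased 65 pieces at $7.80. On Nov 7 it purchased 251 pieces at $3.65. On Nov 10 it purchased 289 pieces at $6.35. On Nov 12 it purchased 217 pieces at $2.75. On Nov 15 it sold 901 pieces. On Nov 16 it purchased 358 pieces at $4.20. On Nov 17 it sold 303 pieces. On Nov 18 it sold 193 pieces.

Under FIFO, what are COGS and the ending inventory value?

Nov 15, 901 sold [FIFO — oldest first]: 263 @ $5.95 + 65 @ $7.80 + 251 @ $3.65 + 289 @ $6.35 + 33 @ $2.75 = $4,913.90
Nov 17, 303 sold [FIFO — oldest first]: 184 @ $2.75 + 119 @ $4.20 = $1,005.80
Nov 18, 193 sold [FIFO — oldest first]: 193 @ $4.20 = $810.60
Total COGS = $4,913.90 + $1,005.80 + $810.60 = $6,730.30
Ending inventory: 46 @ $4.20 = $193.20
Check: goods available $6,923.50 = COGS $6,730.30 + ending $193.20

COGS = $6,730.30; ending inventory = $193.20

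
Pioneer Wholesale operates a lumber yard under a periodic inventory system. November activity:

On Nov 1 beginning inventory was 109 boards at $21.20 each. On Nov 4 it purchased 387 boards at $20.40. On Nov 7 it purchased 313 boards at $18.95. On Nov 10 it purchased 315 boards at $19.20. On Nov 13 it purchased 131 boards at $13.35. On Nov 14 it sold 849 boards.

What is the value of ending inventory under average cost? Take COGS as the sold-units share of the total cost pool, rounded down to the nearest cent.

Ending inventory = $7,742.73

Nov 14, sell 849: 849/1255 × $23,933.80 → $16,191.07
Ending inventory (cost pool remaining) = $7,742.73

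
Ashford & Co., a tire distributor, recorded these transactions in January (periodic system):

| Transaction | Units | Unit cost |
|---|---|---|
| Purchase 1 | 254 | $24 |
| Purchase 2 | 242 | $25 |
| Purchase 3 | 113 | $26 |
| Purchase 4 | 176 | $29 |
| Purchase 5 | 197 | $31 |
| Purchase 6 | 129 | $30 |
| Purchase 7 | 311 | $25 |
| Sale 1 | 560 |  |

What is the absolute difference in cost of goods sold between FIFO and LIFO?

FIFO COGS: 254 @ $24 + 242 @ $25 + 64 @ $26 = $13,810
LIFO COGS: 311 @ $25 + 129 @ $30 + 120 @ $31 = $15,365
Difference = |$13,810 − $15,365| = $1,555

$1,555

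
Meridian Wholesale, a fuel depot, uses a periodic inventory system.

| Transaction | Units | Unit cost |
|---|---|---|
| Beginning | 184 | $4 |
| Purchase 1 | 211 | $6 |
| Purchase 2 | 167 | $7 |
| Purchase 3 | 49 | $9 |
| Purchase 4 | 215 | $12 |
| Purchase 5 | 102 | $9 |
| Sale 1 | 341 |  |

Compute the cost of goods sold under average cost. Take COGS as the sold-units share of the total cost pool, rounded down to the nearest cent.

Sale 1, sell 341: 341/928 × $7,110.00 → $2,612.61
Ending inventory (cost pool remaining) = $4,497.39

COGS = $2,612.61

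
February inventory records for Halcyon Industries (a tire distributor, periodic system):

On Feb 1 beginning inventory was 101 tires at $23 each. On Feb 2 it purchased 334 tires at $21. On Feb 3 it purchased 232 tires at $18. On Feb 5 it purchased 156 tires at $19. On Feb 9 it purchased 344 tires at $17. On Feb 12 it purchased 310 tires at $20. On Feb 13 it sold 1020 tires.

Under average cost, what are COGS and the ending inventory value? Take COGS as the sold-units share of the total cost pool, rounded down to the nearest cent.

Feb 13, sell 1020: 1020/1477 × $28,525.00 → $19,699.05
Ending inventory (cost pool remaining) = $8,825.95

COGS = $19,699.05; ending inventory = $8,825.95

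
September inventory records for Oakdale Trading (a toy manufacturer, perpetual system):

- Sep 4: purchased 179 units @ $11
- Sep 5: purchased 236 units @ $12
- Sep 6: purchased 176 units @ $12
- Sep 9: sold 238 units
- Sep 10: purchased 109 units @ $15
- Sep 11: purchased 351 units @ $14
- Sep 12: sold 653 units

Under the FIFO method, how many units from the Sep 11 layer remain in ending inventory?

160

Sep 9, 238 sold [FIFO — oldest first]: 179 @ $11 + 59 @ $12 = $2,677
Sep 12, 653 sold [FIFO — oldest first]: 177 @ $12 + 176 @ $12 + 109 @ $15 + 191 @ $14 = $8,545
Total COGS = $2,677 + $8,545 = $11,222
Ending inventory: 160 @ $14 = $2,240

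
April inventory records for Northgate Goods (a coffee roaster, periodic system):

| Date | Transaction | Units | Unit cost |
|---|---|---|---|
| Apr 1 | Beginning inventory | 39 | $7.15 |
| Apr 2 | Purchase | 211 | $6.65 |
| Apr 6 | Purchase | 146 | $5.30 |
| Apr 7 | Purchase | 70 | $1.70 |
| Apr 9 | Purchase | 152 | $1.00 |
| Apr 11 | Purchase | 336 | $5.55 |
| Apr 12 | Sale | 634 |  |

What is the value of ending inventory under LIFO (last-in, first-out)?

Apr 12, 634 sold [LIFO — newest first]: 336 @ $5.55 + 152 @ $1.00 + 70 @ $1.70 + 76 @ $5.30 = $2,538.60
Ending inventory: 39 @ $7.15 + 211 @ $6.65 + 70 @ $5.30 = $2,053.00
Check: goods available $4,591.60 = COGS $2,538.60 + ending $2,053.00

Ending inventory = $2,053.00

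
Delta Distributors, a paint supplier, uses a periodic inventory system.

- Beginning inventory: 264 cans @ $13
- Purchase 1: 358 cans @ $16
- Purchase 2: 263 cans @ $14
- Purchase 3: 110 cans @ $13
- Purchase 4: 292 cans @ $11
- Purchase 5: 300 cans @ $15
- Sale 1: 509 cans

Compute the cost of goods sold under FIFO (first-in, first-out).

Sale 1 (509) [FIFO — oldest first]: 264 @ $13 + 245 @ $16 = $7,352
Ending inventory: 113 @ $16 + 263 @ $14 + 110 @ $13 + 292 @ $11 + 300 @ $15 = $14,632
Check: goods available $21,984 = COGS $7,352 + ending $14,632

COGS = $7,352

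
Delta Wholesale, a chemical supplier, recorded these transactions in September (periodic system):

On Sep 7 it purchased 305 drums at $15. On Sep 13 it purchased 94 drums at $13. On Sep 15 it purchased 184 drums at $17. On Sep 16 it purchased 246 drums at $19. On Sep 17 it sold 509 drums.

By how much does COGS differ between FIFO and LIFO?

$1,162

FIFO COGS: 305 @ $15 + 94 @ $13 + 110 @ $17 = $7,667
LIFO COGS: 246 @ $19 + 184 @ $17 + 79 @ $13 = $8,829
Difference = |$7,667 − $8,829| = $1,162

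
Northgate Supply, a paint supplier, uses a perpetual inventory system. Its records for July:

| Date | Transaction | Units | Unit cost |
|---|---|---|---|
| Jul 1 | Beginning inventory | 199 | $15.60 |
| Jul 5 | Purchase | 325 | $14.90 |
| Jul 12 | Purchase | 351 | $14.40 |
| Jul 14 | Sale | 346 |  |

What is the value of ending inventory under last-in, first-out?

Ending inventory = $8,018.90

Jul 14, 346 sold [LIFO — newest first]: 346 @ $14.40 = $4,982.40
Ending inventory: 199 @ $15.60 + 325 @ $14.90 + 5 @ $14.40 = $8,018.90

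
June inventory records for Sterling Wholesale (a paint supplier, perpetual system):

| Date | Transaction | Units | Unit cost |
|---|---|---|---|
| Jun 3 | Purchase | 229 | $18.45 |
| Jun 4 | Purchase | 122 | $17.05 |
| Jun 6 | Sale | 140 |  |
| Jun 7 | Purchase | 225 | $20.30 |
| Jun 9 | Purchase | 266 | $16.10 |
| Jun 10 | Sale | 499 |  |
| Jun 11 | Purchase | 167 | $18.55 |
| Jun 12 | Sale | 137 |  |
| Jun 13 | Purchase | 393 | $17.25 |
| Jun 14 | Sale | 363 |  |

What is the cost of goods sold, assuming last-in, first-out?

COGS = $20,213.00

Jun 6, 140 sold [LIFO — newest first]: 122 @ $17.05 + 18 @ $18.45 = $2,412.20
Jun 10, 499 sold [LIFO — newest first]: 266 @ $16.10 + 225 @ $20.30 + 8 @ $18.45 = $8,997.70
Jun 12, 137 sold [LIFO — newest first]: 137 @ $18.55 = $2,541.35
Jun 14, 363 sold [LIFO — newest first]: 363 @ $17.25 = $6,261.75
Total COGS = $2,412.20 + $8,997.70 + $2,541.35 + $6,261.75 = $20,213.00
Ending inventory: 203 @ $18.45 + 30 @ $18.55 + 30 @ $17.25 = $4,819.35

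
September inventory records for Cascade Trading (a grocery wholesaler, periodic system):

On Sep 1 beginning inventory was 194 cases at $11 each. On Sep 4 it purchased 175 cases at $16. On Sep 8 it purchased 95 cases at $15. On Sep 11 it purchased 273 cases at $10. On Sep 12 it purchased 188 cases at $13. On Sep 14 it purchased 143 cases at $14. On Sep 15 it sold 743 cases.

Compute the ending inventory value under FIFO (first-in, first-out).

Ending inventory = $4,368

Sep 15, 743 sold [FIFO — oldest first]: 194 @ $11 + 175 @ $16 + 95 @ $15 + 273 @ $10 + 6 @ $13 = $9,167
Ending inventory: 182 @ $13 + 143 @ $14 = $4,368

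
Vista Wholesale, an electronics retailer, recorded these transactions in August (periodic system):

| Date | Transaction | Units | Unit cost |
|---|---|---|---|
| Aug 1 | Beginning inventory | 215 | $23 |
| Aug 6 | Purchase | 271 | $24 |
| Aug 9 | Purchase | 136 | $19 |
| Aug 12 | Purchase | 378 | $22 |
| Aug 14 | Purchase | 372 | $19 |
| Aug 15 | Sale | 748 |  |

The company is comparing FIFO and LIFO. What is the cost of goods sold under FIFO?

FIFO COGS: 215 @ $23 + 271 @ $24 + 136 @ $19 + 126 @ $22 = $16,805
LIFO COGS: 372 @ $19 + 376 @ $22 = $15,340

COGS = $16,805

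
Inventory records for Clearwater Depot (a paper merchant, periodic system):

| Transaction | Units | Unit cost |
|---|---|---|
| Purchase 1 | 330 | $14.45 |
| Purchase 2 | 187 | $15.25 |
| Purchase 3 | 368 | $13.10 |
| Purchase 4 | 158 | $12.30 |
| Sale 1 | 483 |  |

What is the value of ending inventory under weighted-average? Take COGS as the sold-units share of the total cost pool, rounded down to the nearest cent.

Ending inventory = $7,723.20

Sale 1, sell 483: 483/1043 × $14,384.45 → $6,661.25
Ending inventory (cost pool remaining) = $7,723.20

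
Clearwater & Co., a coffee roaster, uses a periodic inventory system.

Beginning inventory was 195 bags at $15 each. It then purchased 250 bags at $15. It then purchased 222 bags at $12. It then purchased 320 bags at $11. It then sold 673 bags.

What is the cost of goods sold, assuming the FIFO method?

Sale 1 (673) [FIFO — oldest first]: 195 @ $15 + 250 @ $15 + 222 @ $12 + 6 @ $11 = $9,405
Ending inventory: 314 @ $11 = $3,454

COGS = $9,405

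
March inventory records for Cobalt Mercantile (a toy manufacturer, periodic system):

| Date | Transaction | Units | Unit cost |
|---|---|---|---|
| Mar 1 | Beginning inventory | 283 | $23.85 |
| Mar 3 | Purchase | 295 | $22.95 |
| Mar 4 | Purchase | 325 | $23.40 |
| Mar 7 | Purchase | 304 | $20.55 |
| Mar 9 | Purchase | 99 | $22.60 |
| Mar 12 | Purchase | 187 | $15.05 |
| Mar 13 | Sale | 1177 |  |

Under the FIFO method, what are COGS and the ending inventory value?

COGS = $26,755.50; ending inventory = $5,668.25

Mar 13, 1177 sold [FIFO — oldest first]: 283 @ $23.85 + 295 @ $22.95 + 325 @ $23.40 + 274 @ $20.55 = $26,755.50
Ending inventory: 30 @ $20.55 + 99 @ $22.60 + 187 @ $15.05 = $5,668.25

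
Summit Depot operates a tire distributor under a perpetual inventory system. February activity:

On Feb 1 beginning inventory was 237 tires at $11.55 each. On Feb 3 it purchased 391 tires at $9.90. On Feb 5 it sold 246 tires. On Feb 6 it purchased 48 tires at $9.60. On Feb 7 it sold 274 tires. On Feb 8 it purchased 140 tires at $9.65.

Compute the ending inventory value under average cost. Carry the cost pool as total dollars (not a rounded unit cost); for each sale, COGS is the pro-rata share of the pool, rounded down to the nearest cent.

After Feb 1: 237 on hand, pool $2,737.35 (≈ $11.5500 each)
After Feb 3: 628 on hand, pool $6,608.25 (≈ $10.5227 each)
Feb 5, sell 246: 246/628 × $6,608.25 → $2,588.58
After Feb 6: 430 on hand, pool $4,480.47 (≈ $10.4197 each)
Feb 7, sell 274: 274/430 × $4,480.47 → $2,854.99
After Feb 8: 296 on hand, pool $2,976.48 (≈ $10.0557 each)
Total COGS = $2,588.58 + $2,854.99 = $5,443.57
Ending inventory (cost pool remaining) = $2,976.48

Ending inventory = $2,976.48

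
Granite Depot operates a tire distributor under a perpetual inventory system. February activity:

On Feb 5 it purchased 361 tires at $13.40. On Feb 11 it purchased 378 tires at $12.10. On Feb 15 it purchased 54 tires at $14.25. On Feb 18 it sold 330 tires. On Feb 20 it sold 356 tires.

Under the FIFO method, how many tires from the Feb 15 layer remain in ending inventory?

54

Feb 18, 330 sold [FIFO — oldest first]: 330 @ $13.40 = $4,422.00
Feb 20, 356 sold [FIFO — oldest first]: 31 @ $13.40 + 325 @ $12.10 = $4,347.90
Total COGS = $4,422.00 + $4,347.90 = $8,769.90
Ending inventory: 53 @ $12.10 + 54 @ $14.25 = $1,410.80
Check: goods available $10,180.70 = COGS $8,769.90 + ending $1,410.80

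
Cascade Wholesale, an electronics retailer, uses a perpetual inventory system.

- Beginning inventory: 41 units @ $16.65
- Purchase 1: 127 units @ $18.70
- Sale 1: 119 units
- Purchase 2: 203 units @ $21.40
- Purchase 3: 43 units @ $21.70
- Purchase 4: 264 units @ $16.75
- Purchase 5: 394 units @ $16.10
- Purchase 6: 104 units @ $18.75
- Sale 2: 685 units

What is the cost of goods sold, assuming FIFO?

COGS = $14,785.45

Sale 1 (119) [FIFO — oldest first]: 41 @ $16.65 + 78 @ $18.70 = $2,141.25
Sale 2 (685) [FIFO — oldest first]: 49 @ $18.70 + 203 @ $21.40 + 43 @ $21.70 + 264 @ $16.75 + 126 @ $16.10 = $12,644.20
Total COGS = $2,141.25 + $12,644.20 = $14,785.45
Ending inventory: 268 @ $16.10 + 104 @ $18.75 = $6,264.80
Check: goods available $21,050.25 = COGS $14,785.45 + ending $6,264.80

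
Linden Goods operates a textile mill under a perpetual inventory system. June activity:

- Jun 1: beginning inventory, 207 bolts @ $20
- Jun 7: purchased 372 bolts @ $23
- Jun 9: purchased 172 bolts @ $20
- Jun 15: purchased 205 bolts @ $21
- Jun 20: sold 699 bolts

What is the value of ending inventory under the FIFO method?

Jun 20, 699 sold [FIFO — oldest first]: 207 @ $20 + 372 @ $23 + 120 @ $20 = $15,096
Ending inventory: 52 @ $20 + 205 @ $21 = $5,345

Ending inventory = $5,345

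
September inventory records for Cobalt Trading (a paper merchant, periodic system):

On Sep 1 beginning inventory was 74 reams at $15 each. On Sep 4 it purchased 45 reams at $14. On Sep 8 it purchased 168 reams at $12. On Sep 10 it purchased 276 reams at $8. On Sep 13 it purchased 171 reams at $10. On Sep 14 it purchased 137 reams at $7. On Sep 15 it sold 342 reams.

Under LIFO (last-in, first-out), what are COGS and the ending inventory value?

Sep 15, 342 sold [LIFO — newest first]: 137 @ $7 + 171 @ $10 + 34 @ $8 = $2,941
Ending inventory: 74 @ $15 + 45 @ $14 + 168 @ $12 + 242 @ $8 = $5,692

COGS = $2,941; ending inventory = $5,692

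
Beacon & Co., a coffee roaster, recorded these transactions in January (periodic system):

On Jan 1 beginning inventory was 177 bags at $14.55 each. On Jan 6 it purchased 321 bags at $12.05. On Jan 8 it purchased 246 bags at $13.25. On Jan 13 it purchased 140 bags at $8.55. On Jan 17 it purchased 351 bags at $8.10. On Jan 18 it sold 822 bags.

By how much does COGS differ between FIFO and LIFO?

FIFO COGS: 177 @ $14.55 + 321 @ $12.05 + 246 @ $13.25 + 78 @ $8.55 = $10,369.80
LIFO COGS: 351 @ $8.10 + 140 @ $8.55 + 246 @ $13.25 + 85 @ $12.05 = $8,323.85
Difference = |$10,369.80 − $8,323.85| = $2,045.95

$2,045.95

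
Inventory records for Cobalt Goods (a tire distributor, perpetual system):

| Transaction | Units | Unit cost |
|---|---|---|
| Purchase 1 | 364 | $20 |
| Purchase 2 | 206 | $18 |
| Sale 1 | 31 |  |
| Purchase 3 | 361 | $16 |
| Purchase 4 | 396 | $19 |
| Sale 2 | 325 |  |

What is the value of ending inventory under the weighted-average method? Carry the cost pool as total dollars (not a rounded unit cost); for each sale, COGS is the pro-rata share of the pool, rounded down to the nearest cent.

After Purchase 1: 364 on hand, pool $7,280.00 (≈ $20.0000 each)
After Purchase 2: 570 on hand, pool $10,988.00 (≈ $19.2772 each)
Sale 1, sell 31: 31/570 × $10,988.00 → $597.59
After Purchase 3: 900 on hand, pool $16,166.41 (≈ $17.9627 each)
After Purchase 4: 1296 on hand, pool $23,690.41 (≈ $18.2796 each)
Sale 2, sell 325: 325/1296 × $23,690.41 → $5,940.88
Total COGS = $597.59 + $5,940.88 = $6,538.47
Ending inventory (cost pool remaining) = $17,749.53
Check: goods available $24,288.00 = COGS $6,538.47 + ending $17,749.53

Ending inventory = $17,749.53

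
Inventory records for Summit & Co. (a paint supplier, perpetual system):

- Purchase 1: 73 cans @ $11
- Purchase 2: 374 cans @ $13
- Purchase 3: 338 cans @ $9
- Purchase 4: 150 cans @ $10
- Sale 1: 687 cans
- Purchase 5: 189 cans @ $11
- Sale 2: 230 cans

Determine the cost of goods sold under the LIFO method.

Sale 1 (687) [LIFO — newest first]: 150 @ $10 + 338 @ $9 + 199 @ $13 = $7,129
Sale 2 (230) [LIFO — newest first]: 189 @ $11 + 41 @ $13 = $2,612
Total COGS = $7,129 + $2,612 = $9,741
Ending inventory: 73 @ $11 + 134 @ $13 = $2,545
Check: goods available $12,286 = COGS $9,741 + ending $2,545

COGS = $9,741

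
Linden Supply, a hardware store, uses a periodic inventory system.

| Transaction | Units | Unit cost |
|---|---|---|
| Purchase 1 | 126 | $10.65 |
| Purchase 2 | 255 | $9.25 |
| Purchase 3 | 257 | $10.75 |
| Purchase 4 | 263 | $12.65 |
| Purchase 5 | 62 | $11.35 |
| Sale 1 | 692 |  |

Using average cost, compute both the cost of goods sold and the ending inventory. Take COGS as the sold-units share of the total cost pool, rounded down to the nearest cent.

Sale 1, sell 692: 692/963 × $10,494.05 → $7,540.89
Ending inventory (cost pool remaining) = $2,953.16
Check: goods available $10,494.05 = COGS $7,540.89 + ending $2,953.16

COGS = $7,540.89; ending inventory = $2,953.16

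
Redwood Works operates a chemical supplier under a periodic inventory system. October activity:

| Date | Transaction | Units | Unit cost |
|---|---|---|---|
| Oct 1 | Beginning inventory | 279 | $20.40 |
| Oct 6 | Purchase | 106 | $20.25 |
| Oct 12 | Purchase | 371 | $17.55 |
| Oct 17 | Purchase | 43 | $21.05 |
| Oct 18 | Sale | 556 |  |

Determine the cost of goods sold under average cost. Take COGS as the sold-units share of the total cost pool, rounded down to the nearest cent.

Oct 18, sell 556: 556/799 × $15,254.30 → $10,615.00
Ending inventory (cost pool remaining) = $4,639.30

COGS = $10,615.00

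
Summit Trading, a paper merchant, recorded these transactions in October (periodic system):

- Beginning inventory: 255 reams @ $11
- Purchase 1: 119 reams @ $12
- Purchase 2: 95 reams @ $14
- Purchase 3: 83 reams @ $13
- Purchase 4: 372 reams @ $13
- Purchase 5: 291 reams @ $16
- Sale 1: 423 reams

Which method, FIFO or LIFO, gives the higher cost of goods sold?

LIFO

FIFO COGS: 255 @ $11 + 119 @ $12 + 49 @ $14 = $4,919
LIFO COGS: 291 @ $16 + 132 @ $13 = $6,372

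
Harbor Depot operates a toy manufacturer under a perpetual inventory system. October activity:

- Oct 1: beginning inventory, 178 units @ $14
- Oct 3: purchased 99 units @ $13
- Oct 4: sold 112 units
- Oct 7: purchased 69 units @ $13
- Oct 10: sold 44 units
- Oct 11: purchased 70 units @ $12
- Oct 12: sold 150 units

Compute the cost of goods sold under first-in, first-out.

COGS = $4,156

Oct 4, 112 sold [FIFO — oldest first]: 112 @ $14 = $1,568
Oct 10, 44 sold [FIFO — oldest first]: 44 @ $14 = $616
Oct 12, 150 sold [FIFO — oldest first]: 22 @ $14 + 99 @ $13 + 29 @ $13 = $1,972
Total COGS = $1,568 + $616 + $1,972 = $4,156
Ending inventory: 40 @ $13 + 70 @ $12 = $1,360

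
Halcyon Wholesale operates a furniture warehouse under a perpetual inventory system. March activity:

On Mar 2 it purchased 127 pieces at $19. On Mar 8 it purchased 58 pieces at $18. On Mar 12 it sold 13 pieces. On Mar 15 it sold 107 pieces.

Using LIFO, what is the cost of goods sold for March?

COGS = $2,222

Mar 12, 13 sold [LIFO — newest first]: 13 @ $18 = $234
Mar 15, 107 sold [LIFO — newest first]: 45 @ $18 + 62 @ $19 = $1,988
Total COGS = $234 + $1,988 = $2,222
Ending inventory: 65 @ $19 = $1,235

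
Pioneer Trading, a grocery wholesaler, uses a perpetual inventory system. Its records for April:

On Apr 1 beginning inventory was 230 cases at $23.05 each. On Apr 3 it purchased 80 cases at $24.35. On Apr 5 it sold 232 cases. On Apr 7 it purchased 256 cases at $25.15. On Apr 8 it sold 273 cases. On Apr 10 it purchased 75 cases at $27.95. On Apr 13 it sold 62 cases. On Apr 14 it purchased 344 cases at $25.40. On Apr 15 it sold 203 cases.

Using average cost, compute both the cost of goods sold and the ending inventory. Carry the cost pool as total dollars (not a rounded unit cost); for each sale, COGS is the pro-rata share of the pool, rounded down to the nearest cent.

After Apr 1: 230 on hand, pool $5,301.50 (≈ $23.0500 each)
After Apr 3: 310 on hand, pool $7,249.50 (≈ $23.3855 each)
Apr 5, sell 232: 232/310 × $7,249.50 → $5,425.43
After Apr 7: 334 on hand, pool $8,262.47 (≈ $24.7379 each)
Apr 8, sell 273: 273/334 × $8,262.47 → $6,753.45
After Apr 10: 136 on hand, pool $3,605.27 (≈ $26.5093 each)
Apr 13, sell 62: 62/136 × $3,605.27 → $1,643.57
After Apr 14: 418 on hand, pool $10,699.30 (≈ $25.5964 each)
Apr 15, sell 203: 203/418 × $10,699.30 → $5,196.07
Total COGS = $5,425.43 + $6,753.45 + $1,643.57 + $5,196.07 = $19,018.52
Ending inventory (cost pool remaining) = $5,503.23

COGS = $19,018.52; ending inventory = $5,503.23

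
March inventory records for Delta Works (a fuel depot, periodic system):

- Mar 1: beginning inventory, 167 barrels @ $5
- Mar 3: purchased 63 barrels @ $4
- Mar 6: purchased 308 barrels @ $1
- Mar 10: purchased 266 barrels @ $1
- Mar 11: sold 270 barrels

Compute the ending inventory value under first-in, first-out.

Mar 11, 270 sold [FIFO — oldest first]: 167 @ $5 + 63 @ $4 + 40 @ $1 = $1,127
Ending inventory: 268 @ $1 + 266 @ $1 = $534

Ending inventory = $534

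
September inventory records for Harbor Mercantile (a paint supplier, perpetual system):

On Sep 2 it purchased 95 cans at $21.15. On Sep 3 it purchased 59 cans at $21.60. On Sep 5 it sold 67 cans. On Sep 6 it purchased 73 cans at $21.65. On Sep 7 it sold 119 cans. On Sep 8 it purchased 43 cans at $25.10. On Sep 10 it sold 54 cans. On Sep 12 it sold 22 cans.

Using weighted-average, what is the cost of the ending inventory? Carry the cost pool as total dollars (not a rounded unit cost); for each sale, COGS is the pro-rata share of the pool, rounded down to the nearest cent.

Ending inventory = $186.64

After Sep 2: 95 on hand, pool $2,009.25 (≈ $21.1500 each)
After Sep 3: 154 on hand, pool $3,283.65 (≈ $21.3224 each)
Sep 5, sell 67: 67/154 × $3,283.65 → $1,428.60
After Sep 6: 160 on hand, pool $3,435.50 (≈ $21.4719 each)
Sep 7, sell 119: 119/160 × $3,435.50 → $2,555.15
After Sep 8: 84 on hand, pool $1,959.65 (≈ $23.3292 each)
Sep 10, sell 54: 54/84 × $1,959.65 → $1,259.77
Sep 12, sell 22: 22/30 × $699.88 → $513.24
Total COGS = $1,428.60 + $2,555.15 + $1,259.77 + $513.24 = $5,756.76
Ending inventory (cost pool remaining) = $186.64
Check: goods available $5,943.40 = COGS $5,756.76 + ending $186.64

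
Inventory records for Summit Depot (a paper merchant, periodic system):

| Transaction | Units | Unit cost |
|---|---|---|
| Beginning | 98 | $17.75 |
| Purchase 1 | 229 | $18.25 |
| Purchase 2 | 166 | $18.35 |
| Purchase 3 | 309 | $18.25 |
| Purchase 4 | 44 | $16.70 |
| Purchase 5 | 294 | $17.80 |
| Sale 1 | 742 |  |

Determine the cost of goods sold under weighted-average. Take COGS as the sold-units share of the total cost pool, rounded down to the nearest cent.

COGS = $13,389.91

Sale 1, sell 742: 742/1140 × $20,572.10 → $13,389.91
Ending inventory (cost pool remaining) = $7,182.19
Check: goods available $20,572.10 = COGS $13,389.91 + ending $7,182.19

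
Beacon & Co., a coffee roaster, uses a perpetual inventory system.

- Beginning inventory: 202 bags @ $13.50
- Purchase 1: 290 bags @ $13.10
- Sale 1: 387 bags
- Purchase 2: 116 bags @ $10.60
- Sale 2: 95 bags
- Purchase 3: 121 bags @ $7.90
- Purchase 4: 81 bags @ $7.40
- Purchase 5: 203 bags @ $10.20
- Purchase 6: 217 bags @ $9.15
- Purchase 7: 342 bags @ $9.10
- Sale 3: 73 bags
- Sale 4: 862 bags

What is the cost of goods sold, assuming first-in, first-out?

Sale 1 (387) [FIFO — oldest first]: 202 @ $13.50 + 185 @ $13.10 = $5,150.50
Sale 2 (95) [FIFO — oldest first]: 95 @ $13.10 = $1,244.50
Sale 3 (73) [FIFO — oldest first]: 10 @ $13.10 + 63 @ $10.60 = $798.80
Sale 4 (862) [FIFO — oldest first]: 53 @ $10.60 + 121 @ $7.90 + 81 @ $7.40 + 203 @ $10.20 + 217 @ $9.15 + 187 @ $9.10 = $7,874.95
Total COGS = $5,150.50 + $1,244.50 + $798.80 + $7,874.95 = $15,068.75
Ending inventory: 155 @ $9.10 = $1,410.50

COGS = $15,068.75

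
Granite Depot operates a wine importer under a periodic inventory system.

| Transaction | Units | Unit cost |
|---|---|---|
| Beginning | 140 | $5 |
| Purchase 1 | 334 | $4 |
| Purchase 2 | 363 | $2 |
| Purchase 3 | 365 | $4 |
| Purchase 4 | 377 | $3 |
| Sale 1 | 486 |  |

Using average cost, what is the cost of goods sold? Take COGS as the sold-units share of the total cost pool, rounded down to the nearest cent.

Sale 1, sell 486: 486/1579 × $5,353.00 → $1,647.59
Ending inventory (cost pool remaining) = $3,705.41
Check: goods available $5,353.00 = COGS $1,647.59 + ending $3,705.41

COGS = $1,647.59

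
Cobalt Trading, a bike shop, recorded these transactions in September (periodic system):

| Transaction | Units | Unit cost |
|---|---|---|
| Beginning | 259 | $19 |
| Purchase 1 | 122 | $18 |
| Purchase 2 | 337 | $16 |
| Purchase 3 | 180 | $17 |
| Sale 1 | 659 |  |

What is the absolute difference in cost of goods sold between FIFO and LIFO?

$537

FIFO COGS: 259 @ $19 + 122 @ $18 + 278 @ $16 = $11,565
LIFO COGS: 180 @ $17 + 337 @ $16 + 122 @ $18 + 20 @ $19 = $11,028
Difference = |$11,565 − $11,028| = $537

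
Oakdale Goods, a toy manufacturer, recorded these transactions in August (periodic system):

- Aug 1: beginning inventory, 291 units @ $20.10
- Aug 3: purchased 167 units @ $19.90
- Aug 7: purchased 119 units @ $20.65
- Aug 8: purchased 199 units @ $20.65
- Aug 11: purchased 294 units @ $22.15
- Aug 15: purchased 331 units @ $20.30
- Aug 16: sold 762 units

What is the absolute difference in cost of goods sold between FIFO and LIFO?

FIFO COGS: 291 @ $20.10 + 167 @ $19.90 + 119 @ $20.65 + 185 @ $20.65 = $15,450.00
LIFO COGS: 331 @ $20.30 + 294 @ $22.15 + 137 @ $20.65 = $16,060.45
Difference = |$15,450.00 − $16,060.45| = $610.45

$610.45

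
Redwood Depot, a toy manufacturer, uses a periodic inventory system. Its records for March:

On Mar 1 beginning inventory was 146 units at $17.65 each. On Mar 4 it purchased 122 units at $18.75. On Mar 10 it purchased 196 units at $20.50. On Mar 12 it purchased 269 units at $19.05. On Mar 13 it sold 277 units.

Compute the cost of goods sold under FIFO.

COGS = $5,048.90

Mar 13, 277 sold [FIFO — oldest first]: 146 @ $17.65 + 122 @ $18.75 + 9 @ $20.50 = $5,048.90
Ending inventory: 187 @ $20.50 + 269 @ $19.05 = $8,957.95
Check: goods available $14,006.85 = COGS $5,048.90 + ending $8,957.95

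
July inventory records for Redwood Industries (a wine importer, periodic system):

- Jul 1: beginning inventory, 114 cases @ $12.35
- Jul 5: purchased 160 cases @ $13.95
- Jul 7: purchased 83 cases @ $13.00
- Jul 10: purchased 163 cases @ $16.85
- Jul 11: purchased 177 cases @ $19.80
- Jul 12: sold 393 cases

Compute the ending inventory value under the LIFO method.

Ending inventory = $4,029.90

Jul 12, 393 sold [LIFO — newest first]: 177 @ $19.80 + 163 @ $16.85 + 53 @ $13.00 = $6,940.15
Ending inventory: 114 @ $12.35 + 160 @ $13.95 + 30 @ $13.00 = $4,029.90
Check: goods available $10,970.05 = COGS $6,940.15 + ending $4,029.90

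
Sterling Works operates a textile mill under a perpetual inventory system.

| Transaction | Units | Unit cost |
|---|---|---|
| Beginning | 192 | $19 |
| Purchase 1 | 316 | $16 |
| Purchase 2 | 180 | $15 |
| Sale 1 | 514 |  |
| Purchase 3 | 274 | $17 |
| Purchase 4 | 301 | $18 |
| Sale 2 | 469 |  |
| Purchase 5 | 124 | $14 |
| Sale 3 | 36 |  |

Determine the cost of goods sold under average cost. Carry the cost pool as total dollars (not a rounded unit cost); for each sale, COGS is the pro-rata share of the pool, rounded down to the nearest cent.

After Beginning: 192 on hand, pool $3,648.00 (≈ $19.0000 each)
After Purchase 1: 508 on hand, pool $8,704.00 (≈ $17.1339 each)
After Purchase 2: 688 on hand, pool $11,404.00 (≈ $16.5756 each)
Sale 1, sell 514: 514/688 × $11,404.00 → $8,519.84
After Purchase 3: 448 on hand, pool $7,542.16 (≈ $16.8352 each)
After Purchase 4: 749 on hand, pool $12,960.16 (≈ $17.3033 each)
Sale 2, sell 469: 469/749 × $12,960.16 → $8,115.24
After Purchase 5: 404 on hand, pool $6,580.92 (≈ $16.2894 each)
Sale 3, sell 36: 36/404 × $6,580.92 → $586.41
Total COGS = $8,519.84 + $8,115.24 + $586.41 = $17,221.49
Ending inventory (cost pool remaining) = $5,994.51

COGS = $17,221.49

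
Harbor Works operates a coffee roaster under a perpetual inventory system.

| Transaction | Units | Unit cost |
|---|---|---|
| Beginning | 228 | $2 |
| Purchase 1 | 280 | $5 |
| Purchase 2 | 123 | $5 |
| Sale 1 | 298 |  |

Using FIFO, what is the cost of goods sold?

COGS = $806

Sale 1 (298) [FIFO — oldest first]: 228 @ $2 + 70 @ $5 = $806
Ending inventory: 210 @ $5 + 123 @ $5 = $1,665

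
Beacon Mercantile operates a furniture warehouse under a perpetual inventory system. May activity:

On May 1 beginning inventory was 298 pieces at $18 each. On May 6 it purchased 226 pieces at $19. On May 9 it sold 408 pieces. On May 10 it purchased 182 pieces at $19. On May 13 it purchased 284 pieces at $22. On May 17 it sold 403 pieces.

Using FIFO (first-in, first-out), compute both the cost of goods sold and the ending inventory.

COGS = $15,426; ending inventory = $3,938

May 9, 408 sold [FIFO — oldest first]: 298 @ $18 + 110 @ $19 = $7,454
May 17, 403 sold [FIFO — oldest first]: 116 @ $19 + 182 @ $19 + 105 @ $22 = $7,972
Total COGS = $7,454 + $7,972 = $15,426
Ending inventory: 179 @ $22 = $3,938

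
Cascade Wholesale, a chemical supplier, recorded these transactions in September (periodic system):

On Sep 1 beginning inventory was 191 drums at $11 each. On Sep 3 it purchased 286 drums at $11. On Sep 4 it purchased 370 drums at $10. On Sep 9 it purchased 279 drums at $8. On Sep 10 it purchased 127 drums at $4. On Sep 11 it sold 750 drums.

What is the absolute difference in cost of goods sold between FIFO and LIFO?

$1,797

FIFO COGS: 191 @ $11 + 286 @ $11 + 273 @ $10 = $7,977
LIFO COGS: 127 @ $4 + 279 @ $8 + 344 @ $10 = $6,180
Difference = |$7,977 − $6,180| = $1,797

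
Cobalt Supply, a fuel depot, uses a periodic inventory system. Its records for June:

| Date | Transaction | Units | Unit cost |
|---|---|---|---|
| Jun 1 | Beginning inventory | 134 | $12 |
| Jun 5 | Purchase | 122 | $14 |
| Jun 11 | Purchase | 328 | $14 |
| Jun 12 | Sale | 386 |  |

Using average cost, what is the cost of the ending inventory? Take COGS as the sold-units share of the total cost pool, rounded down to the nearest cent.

Ending inventory = $2,681.14

Jun 12, sell 386: 386/584 × $7,908.00 → $5,226.86
Ending inventory (cost pool remaining) = $2,681.14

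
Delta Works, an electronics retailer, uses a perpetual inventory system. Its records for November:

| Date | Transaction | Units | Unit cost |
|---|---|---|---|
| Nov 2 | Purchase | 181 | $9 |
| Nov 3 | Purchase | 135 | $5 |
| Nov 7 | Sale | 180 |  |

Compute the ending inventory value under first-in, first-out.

Ending inventory = $684

Nov 7, 180 sold [FIFO — oldest first]: 180 @ $9 = $1,620
Ending inventory: 1 @ $9 + 135 @ $5 = $684
Check: goods available $2,304 = COGS $1,620 + ending $684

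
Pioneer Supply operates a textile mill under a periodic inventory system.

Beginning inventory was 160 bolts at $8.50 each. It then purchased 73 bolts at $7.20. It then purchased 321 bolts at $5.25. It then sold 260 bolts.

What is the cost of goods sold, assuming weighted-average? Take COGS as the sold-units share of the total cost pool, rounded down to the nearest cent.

COGS = $1,675.85

Sale 1, sell 260: 260/554 × $3,570.85 → $1,675.85
Ending inventory (cost pool remaining) = $1,895.00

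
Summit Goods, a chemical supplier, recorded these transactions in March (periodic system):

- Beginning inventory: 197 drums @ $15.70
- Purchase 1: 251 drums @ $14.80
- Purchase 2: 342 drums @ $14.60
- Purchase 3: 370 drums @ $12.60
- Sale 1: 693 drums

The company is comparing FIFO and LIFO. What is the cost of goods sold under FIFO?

COGS = $10,384.70

FIFO COGS: 197 @ $15.70 + 251 @ $14.80 + 245 @ $14.60 = $10,384.70
LIFO COGS: 370 @ $12.60 + 323 @ $14.60 = $9,377.80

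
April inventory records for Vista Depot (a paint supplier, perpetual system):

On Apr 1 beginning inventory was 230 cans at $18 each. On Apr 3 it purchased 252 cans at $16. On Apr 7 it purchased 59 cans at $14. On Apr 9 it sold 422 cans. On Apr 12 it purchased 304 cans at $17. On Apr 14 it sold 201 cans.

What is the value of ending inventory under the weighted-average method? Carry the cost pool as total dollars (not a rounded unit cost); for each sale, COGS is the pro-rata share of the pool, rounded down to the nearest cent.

After Apr 1: 230 on hand, pool $4,140.00 (≈ $18.0000 each)
After Apr 3: 482 on hand, pool $8,172.00 (≈ $16.9544 each)
After Apr 7: 541 on hand, pool $8,998.00 (≈ $16.6322 each)
Apr 9, sell 422: 422/541 × $8,998.00 → $7,018.77
After Apr 12: 423 on hand, pool $7,147.23 (≈ $16.8965 each)
Apr 14, sell 201: 201/423 × $7,147.23 → $3,396.20
Total COGS = $7,018.77 + $3,396.20 = $10,414.97
Ending inventory (cost pool remaining) = $3,751.03

Ending inventory = $3,751.03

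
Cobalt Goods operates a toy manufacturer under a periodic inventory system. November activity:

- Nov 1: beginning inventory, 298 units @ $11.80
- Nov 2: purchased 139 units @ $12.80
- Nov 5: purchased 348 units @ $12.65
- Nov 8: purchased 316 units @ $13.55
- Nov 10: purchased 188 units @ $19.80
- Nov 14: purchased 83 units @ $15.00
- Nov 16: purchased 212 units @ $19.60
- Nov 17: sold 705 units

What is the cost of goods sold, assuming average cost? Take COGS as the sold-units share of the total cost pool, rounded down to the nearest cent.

COGS = $10,282.22

Nov 17, sell 705: 705/1584 × $23,102.20 → $10,282.22
Ending inventory (cost pool remaining) = $12,819.98
Check: goods available $23,102.20 = COGS $10,282.22 + ending $12,819.98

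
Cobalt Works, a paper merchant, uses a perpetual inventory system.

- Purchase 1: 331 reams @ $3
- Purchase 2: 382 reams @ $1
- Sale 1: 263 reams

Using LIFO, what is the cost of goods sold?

Sale 1 (263) [LIFO — newest first]: 263 @ $1 = $263
Ending inventory: 331 @ $3 + 119 @ $1 = $1,112
Check: goods available $1,375 = COGS $263 + ending $1,112

COGS = $263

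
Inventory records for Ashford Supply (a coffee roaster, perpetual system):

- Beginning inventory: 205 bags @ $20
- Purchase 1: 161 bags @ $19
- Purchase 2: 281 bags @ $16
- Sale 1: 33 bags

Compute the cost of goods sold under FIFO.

Sale 1 (33) [FIFO — oldest first]: 33 @ $20 = $660
Ending inventory: 172 @ $20 + 161 @ $19 + 281 @ $16 = $10,995
Check: goods available $11,655 = COGS $660 + ending $10,995

COGS = $660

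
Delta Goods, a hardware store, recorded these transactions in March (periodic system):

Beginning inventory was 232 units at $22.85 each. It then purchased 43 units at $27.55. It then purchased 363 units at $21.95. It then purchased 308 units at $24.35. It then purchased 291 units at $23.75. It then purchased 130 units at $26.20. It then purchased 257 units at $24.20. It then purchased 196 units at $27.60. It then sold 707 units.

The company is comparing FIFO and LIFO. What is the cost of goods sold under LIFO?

FIFO COGS: 232 @ $22.85 + 43 @ $27.55 + 363 @ $21.95 + 69 @ $24.35 = $16,133.85
LIFO COGS: 196 @ $27.60 + 257 @ $24.20 + 130 @ $26.20 + 124 @ $23.75 = $17,980.00

COGS = $17,980.00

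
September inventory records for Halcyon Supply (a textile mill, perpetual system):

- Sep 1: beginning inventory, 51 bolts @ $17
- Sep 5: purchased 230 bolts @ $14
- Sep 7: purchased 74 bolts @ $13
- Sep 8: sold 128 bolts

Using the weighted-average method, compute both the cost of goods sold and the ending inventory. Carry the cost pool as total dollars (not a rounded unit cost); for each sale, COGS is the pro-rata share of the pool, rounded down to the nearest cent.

COGS = $1,820.48; ending inventory = $3,228.52

After Sep 1: 51 on hand, pool $867.00 (≈ $17.0000 each)
After Sep 5: 281 on hand, pool $4,087.00 (≈ $14.5445 each)
After Sep 7: 355 on hand, pool $5,049.00 (≈ $14.2225 each)
Sep 8, sell 128: 128/355 × $5,049.00 → $1,820.48
Ending inventory (cost pool remaining) = $3,228.52
Check: goods available $5,049.00 = COGS $1,820.48 + ending $3,228.52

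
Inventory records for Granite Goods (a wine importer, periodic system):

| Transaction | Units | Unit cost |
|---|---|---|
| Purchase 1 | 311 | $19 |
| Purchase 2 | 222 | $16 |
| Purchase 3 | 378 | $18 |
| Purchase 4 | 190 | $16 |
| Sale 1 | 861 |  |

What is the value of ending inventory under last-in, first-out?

Sale 1 (861) [LIFO — newest first]: 190 @ $16 + 378 @ $18 + 222 @ $16 + 71 @ $19 = $14,745
Ending inventory: 240 @ $19 = $4,560
Check: goods available $19,305 = COGS $14,745 + ending $4,560

Ending inventory = $4,560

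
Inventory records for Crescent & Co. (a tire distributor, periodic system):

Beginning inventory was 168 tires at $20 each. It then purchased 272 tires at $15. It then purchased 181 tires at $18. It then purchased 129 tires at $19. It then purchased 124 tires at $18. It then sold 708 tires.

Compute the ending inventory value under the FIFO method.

Ending inventory = $3,030

Sale 1 (708) [FIFO — oldest first]: 168 @ $20 + 272 @ $15 + 181 @ $18 + 87 @ $19 = $12,351
Ending inventory: 42 @ $19 + 124 @ $18 = $3,030
Check: goods available $15,381 = COGS $12,351 + ending $3,030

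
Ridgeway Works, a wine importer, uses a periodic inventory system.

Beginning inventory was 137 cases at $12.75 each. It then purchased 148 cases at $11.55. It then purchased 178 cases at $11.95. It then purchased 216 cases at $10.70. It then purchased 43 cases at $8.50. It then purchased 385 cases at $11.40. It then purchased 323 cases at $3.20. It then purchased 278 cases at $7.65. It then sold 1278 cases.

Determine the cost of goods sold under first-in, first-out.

Sale 1 (1278) [FIFO — oldest first]: 137 @ $12.75 + 148 @ $11.55 + 178 @ $11.95 + 216 @ $10.70 + 43 @ $8.50 + 385 @ $11.40 + 171 @ $3.20 = $13,196.15
Ending inventory: 152 @ $3.20 + 278 @ $7.65 = $2,613.10

COGS = $13,196.15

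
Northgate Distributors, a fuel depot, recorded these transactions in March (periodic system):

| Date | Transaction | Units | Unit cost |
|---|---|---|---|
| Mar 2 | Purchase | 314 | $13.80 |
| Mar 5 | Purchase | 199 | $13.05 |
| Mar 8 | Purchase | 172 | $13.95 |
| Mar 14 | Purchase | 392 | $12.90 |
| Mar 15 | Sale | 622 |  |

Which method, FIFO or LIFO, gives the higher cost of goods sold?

FIFO

FIFO COGS: 314 @ $13.80 + 199 @ $13.05 + 109 @ $13.95 = $8,450.70
LIFO COGS: 392 @ $12.90 + 172 @ $13.95 + 58 @ $13.05 = $8,213.10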